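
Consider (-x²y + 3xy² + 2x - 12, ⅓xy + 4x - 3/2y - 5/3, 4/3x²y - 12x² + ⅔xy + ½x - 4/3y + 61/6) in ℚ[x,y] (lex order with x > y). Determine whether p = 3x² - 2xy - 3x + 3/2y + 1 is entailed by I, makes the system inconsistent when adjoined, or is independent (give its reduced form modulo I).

First compute the reduced Gröbner basis of I by Buchberger's algorithm.
f_1 = -x²y + 3xy² + 2x - 12, LT = x²y.
f_2 = ⅓xy + 4x - 3/2y - 5/3, LT = xy.
f_3 = 4/3x²y - 12x² + ⅔xy + ½x - 4/3y + 61/6, LT = x²y.

S(f_1,f_2): lcm = x²y. S = -12x² - 3xy² + 9/2xy + 3x + 12.
  reduce S modulo (f_1, f_2, f_3):
  remainder -12x² - 483x - 27/2y² + 669/4y + 429/2 ≠ 0; add h_4 = -12x² - 483x - 27/2y² + 669/4y + 429/2 to the basis.

S(f_1,f_3): lcm = x²y. S = 9x² - 3xy² - ½xy - 19/8x + y + 35/8.
  reduce S modulo (f_1, f_2, f_3, h_4):
  remainder -6325/8x - 189/8y² + 4339/16y + 1371/4 ≠ 0; add h_5 = -6325/8x - 189/8y² + 4339/16y + 1371/4 to the basis.

S(f_1,h_4): lcm = x²y. S = -3xy² - 161/4xy - 2x - 9/8y³ + 223/16y² + 143/8y + 12.
  reduce S modulo (f_1, f_2, f_3, h_4, h_5):
  remainder -9/8y³ - 103901/101200y² + 14097/25300y + 303407/25300 ≠ 0; add h_6 = -9/8y³ - 103901/101200y² + 14097/25300y + 303407/25300 to the basis.

S(f_1,h_5): lcm = x²y. S = -189/6325xy³ - 33611/12650xy² + 2742/6325xy - 2x + 12.
  reduce S modulo (f_1, f_2, f_3, h_4, h_5, h_6):
  remainder -174861/661250y² - 10826577/7273750y + 14673519/3636875 ≠ 0; add h_7 = -174861/661250y² - 10826577/7273750y + 14673519/3636875 to the basis.

S(f_2,h_5): lcm = xy. S = 12x - 189/6325y³ + 4339/12650y² - 51441/12650y - 5.
  reduce S modulo (f_1, f_2, f_3, h_4, h_5, h_6, h_7):
  remainder -924091061/29738998850y + 924091061/14869499425 ≠ 0; add h_8 = -924091061/29738998850y + 924091061/14869499425 to the basis.

The other S-polynomials (S(f_2,f_3), S(f_2,h_4), S(f_3,h_4), S(f_3,h_5), S(h_4,h_5), S(f_1,h_6), S(f_2,h_6), S(f_3,h_6), S(h_4,h_6), S(h_5,h_6), S(f_1,h_7), S(f_2,h_7), S(f_3,h_7), S(h_4,h_7), S(h_5,h_7), S(h_6,h_7), S(f_1,h_8), S(f_2,h_8), S(f_3,h_8), S(h_4,h_8), S(h_5,h_8), S(h_6,h_8), S(h_7,h_8)) all reduce to 0 modulo the current basis, so we have a Gröbner basis.
Inter-reduce: drop elements whose leading term is divisible by another's, tail-reduce, and make monic.
Reduced Gröbner basis: {x - 1, y - 2}.
Label its elements g_1 = x - 1, g_2 = y - 2.

Reduce p = 3x² - 2xy - 3x + 3/2y + 1 modulo G:
  leading term x²: subtract (3x)·g_1 from 3x² - 2xy - 3x + 3/2y + 1 → -2xy + 3/2y + 1
  leading term xy: subtract (-2y)·g_1 from -2xy + 3/2y + 1 → -½y + 1
  leading term y: subtract (-½)·g_2 from -½y + 1 → 0
  normal form = 0.
Since the normal form is 0, p ∈ I.

Ideal membership is decidable via reduction modulo a Gröbner basis.

3x² - 2xy - 3x + 3/2y + 1 lies in I (it reduces to 0).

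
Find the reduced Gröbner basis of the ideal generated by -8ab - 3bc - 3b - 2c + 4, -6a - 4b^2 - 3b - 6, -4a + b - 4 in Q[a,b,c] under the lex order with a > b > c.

This is the nonlinear analogue of row-reducing a linear system.

f_1 = -8ab - 3bc - 3b - 2c + 4, LT = ab.
f_2 = -6a - 4b^2 - 3b - 6, LT = a.
f_3 = -4a + b - 4, LT = a.

S(f_1,f_2): lcm = ab. S = -2/3b^3 - 1/2b^2 + 3/8bc - 5/8b + 1/4c - 1/2.
  leading term b^3: no divisor's leading term divides it; move -2/3b^3 to the remainder.
  leading term b^2: no divisor's leading term divides it; move -1/2b^2 to the remainder.
  leading term bc: no divisor's leading term divides it; move 3/8bc to the remainder.
  leading term b: no divisor's leading term divides it; move -5/8b to the remainder.
  leading term c: no divisor's leading term divides it; move 1/4c to the remainder.
  leading term 1: no divisor's leading term divides it; move -1/2 to the remainder.
  remainder -2/3b^3 - 1/2b^2 + 3/8bc - 5/8b + 1/4c - 1/2 ≠ 0; add g_4 = -2/3b^3 - 1/2b^2 + 3/8bc - 5/8b + 1/4c - 1/2 to the basis.

S(f_1,f_3): lcm = ab. S = 1/4b^2 + 3/8bc - 5/8b + 1/4c - 1/2.
  leading term b^2: no divisor's leading term divides it; move 1/4b^2 to the remainder.
  leading term bc: no divisor's leading term divides it; move 3/8bc to the remainder.
  leading term b: no divisor's leading term divides it; move -5/8b to the remainder.
  leading term c: no divisor's leading term divides it; move 1/4c to the remainder.
  leading term 1: no divisor's leading term divides it; move -1/2 to the remainder.
  remainder 1/4b^2 + 3/8bc - 5/8b + 1/4c - 1/2 ≠ 0; add g_5 = 1/4b^2 + 3/8bc - 5/8b + 1/4c - 1/2 to the basis.

S(f_2,f_3): lcm = a. S = 2/3b^2 + 3/4b.
  leading term b^2: subtract (8/3)·g_5 from 2/3b^2 + 3/4b → -bc + 29/12b - 2/3c + 4/3
  leading term bc: no divisor's leading term divides it; move -bc to the remainder.
  leading term b: no divisor's leading term divides it; move 29/12b to the remainder.
  leading term c: no divisor's leading term divides it; move -2/3c to the remainder.
  leading term 1: no divisor's leading term divides it; move 4/3 to the remainder.
  remainder -bc + 29/12b - 2/3c + 4/3 ≠ 0; add g_6 = -bc + 29/12b - 2/3c + 4/3 to the basis.

S(g_4,g_5): lcm = b^3. S = -3/2b^2c + 13/4b^2 - 25/16bc + 47/16b - 3/8c + 3/4.
  leading term b^2c: subtract (-6c)·g_5 from -3/2b^2c + 13/4b^2 - 25/16bc + 47/16b - 3/8c + 3/4 → 13/4b^2 + 9/4bc^2 - 85/16bc + 47/16b + 3/2c^2 - 27/8c + 3/4
  leading term b^2: subtract (13)·g_5 from 13/4b^2 + 9/4bc^2 - 85/16bc + 47/16b + 3/2c^2 - 27/8c + 3/4 → 9/4bc^2 - 163/16bc + 177/16b + 3/2c^2 - 53/8c + 29/4
  leading term bc^2: subtract (-9/4c)·g_6 from 9/4bc^2 - 163/16bc + 177/16b + 3/2c^2 - 53/8c + 29/4 → -19/4bc + 177/16b - 29/8c + 29/4
  leading term bc: subtract (19/4)·g_6 from -19/4bc + 177/16b - 29/8c + 29/4 → -5/12b - 11/24c + 11/12
  leading term b: no divisor's leading term divides it; move -5/12b to the remainder.
  leading term c: no divisor's leading term divides it; move -11/24c to the remainder.
  leading term 1: no divisor's leading term divides it; move 11/12 to the remainder.
  remainder -5/12b - 11/24c + 11/12 ≠ 0; add g_7 = -5/12b - 11/24c + 11/12 to the basis.

S(g_6,g_7): lcm = bc. S = -29/12b - 11/10c^2 + 43/15c - 4/3.
  leading term b: subtract (29/5)·g_7 from -29/12b - 11/10c^2 + 43/15c - 4/3 → -11/10c^2 + 221/40c - 133/20
  leading term c^2: no divisor's leading term divides it; move -11/10c^2 to the remainder.
  leading term c: no divisor's leading term divides it; move 221/40c to the remainder.
  leading term 1: no divisor's leading term divides it; move -133/20 to the remainder.
  remainder -11/10c^2 + 221/40c - 133/20 ≠ 0; add g_8 = -11/10c^2 + 221/40c - 133/20 to the basis.

The other S-polynomials (S(f_1,g_4), S(f_2,g_4), S(f_3,g_4), S(f_1,g_5), S(f_2,g_5), S(f_3,g_5), S(f_1,g_6), S(f_2,g_6), S(f_3,g_6), S(g_4,g_6), S(g_5,g_6), S(f_1,g_7), S(f_2,g_7), S(f_3,g_7), S(g_4,g_7), S(g_5,g_7), S(f_1,g_8), S(f_2,g_8), S(f_3,g_8), S(g_4,g_8), S(g_5,g_8), S(g_6,g_8), S(g_7,g_8)) all reduce to 0 modulo the current basis, so we have a Gröbner basis.
Inter-reduce: drop elements whose leading term is divisible by another's, tail-reduce, and make monic.

G = {a + 11/40c + 9/20, b + 11/10c - 11/5, c^2 - 221/44c + 133/22}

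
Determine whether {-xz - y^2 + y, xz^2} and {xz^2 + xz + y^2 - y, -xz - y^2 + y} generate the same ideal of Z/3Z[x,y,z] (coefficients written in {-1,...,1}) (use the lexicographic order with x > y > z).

Since reduced Gröbner bases are canonical representatives of ideals under a given ordering, it suffices to compute and compare them.
Buchberger on the first generating set:
f_1 = -xz - y^2 + y, LT = xz.
f_2 = xz^2, LT = xz^2.

S(f_1,f_2): lcm = xz^2. S = y^2z - yz.
  leading term y^2z: no divisor's leading term divides it; move y^2z to the remainder.
  leading term yz: no divisor's leading term divides it; move -yz to the remainder.
  remainder y^2z - yz ≠ 0; add g_3 = y^2z - yz to the basis.

S(f_1,g_3): lcm = xy^2z. S = xyz + y^4 - y^3.
  leading term xyz: subtract (-y)·f_1 from xyz + y^4 - y^3 → y^4 + y^3 + y^2
  leading term y^4: no divisor's leading term divides it; move y^4 to the remainder.
  leading term y^3: no divisor's leading term divides it; move y^3 to the remainder.
  leading term y^2: no divisor's leading term divides it; move y^2 to the remainder.
  remainder y^4 + y^3 + y^2 ≠ 0; add g_4 = y^4 + y^3 + y^2 to the basis.

The other S-polynomials (S(f_2,g_3), S(f_1,g_4), S(f_2,g_4), S(g_3,g_4)) all reduce to 0 modulo the current basis, so we have a Gröbner basis.
Inter-reduce: drop elements whose leading term is divisible by another's, tail-reduce, and make monic.
Reduced Gröbner basis: {xz + y^2 - y, y^4 + y^3 + y^2, y^2z - yz}.

Buchberger on the second generating set:
h_1 = xz^2 + xz + y^2 - y, LT = xz^2.
h_2 = -xz - y^2 + y, LT = xz.

S(h_1,h_2): lcm = xz^2. S = xz - y^2z + y^2 + yz - y.
  leading term xz: subtract (-1)·h_2 from xz - y^2z + y^2 + yz - y → -y^2z + yz
  leading term y^2z: no divisor's leading term divides it; move -y^2z to the remainder.
  leading term yz: no divisor's leading term divides it; move yz to the remainder.
  remainder -y^2z + yz ≠ 0; add k_3 = -y^2z + yz to the basis.

S(h_2,k_3): lcm = xy^2z. S = xyz + y^4 - y^3.
  leading term xyz: subtract (-y)·h_2 from xyz + y^4 - y^3 → y^4 + y^3 + y^2
  leading term y^4: no divisor's leading term divides it; move y^4 to the remainder.
  leading term y^3: no divisor's leading term divides it; move y^3 to the remainder.
  leading term y^2: no divisor's leading term divides it; move y^2 to the remainder.
  remainder y^4 + y^3 + y^2 ≠ 0; add k_4 = y^4 + y^3 + y^2 to the basis.

The other S-polynomials (S(h_1,k_3), S(h_1,k_4), S(h_2,k_4), S(k_3,k_4)) all reduce to 0 modulo the current basis, so we have a Gröbner basis.
Inter-reduce: drop elements whose leading term is divisible by another's, tail-reduce, and make monic.
Reduced Gröbner basis: {xz + y^2 - y, y^4 + y^3 + y^2, y^2z - yz}.

These coincide, so the ideals are equal.

Yes, the ideals are equal.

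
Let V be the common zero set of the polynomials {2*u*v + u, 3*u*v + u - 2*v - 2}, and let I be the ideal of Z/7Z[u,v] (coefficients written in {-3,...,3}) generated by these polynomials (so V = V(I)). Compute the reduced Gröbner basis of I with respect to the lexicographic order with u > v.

The reduced Gröbner basis is the canonical form of the ideal for this ordering.

f_1 = 2*u*v + u, LT = u*v.
f_2 = 3*u*v + u - 2*v - 2, LT = u*v.

S(f_1,f_2): lcm = u*v. S = -u + 3*v + 3.
  leading term u: no divisor's leading term divides it; move -u to the remainder.
  leading term v: no divisor's leading term divides it; move 3*v to the remainder.
  leading term 1: no divisor's leading term divides it; move 3 to the remainder.
  remainder -u + 3*v + 3 ≠ 0; add g_3 = -u + 3*v + 3 to the basis.

S(f_1,g_3): lcm = u*v. S = -3*u + 3*v**2 + 3*v.
  leading term u: subtract (3)·g_3 from -3*u + 3*v**2 + 3*v → 3*v**2 + v - 2
  leading term v**2: no divisor's leading term divides it; move 3*v**2 to the remainder.
  leading term v: no divisor's leading term divides it; move v to the remainder.
  leading term 1: no divisor's leading term divides it; move -2 to the remainder.
  remainder 3*v**2 + v - 2 ≠ 0; add g_4 = 3*v**2 + v - 2 to the basis.

The other S-polynomials (S(f_2,g_3), S(f_1,g_4), S(f_2,g_4), S(g_3,g_4)) all reduce to 0 modulo the current basis, so we have a Gröbner basis.
Inter-reduce: drop elements whose leading term is divisible by another's, tail-reduce, and make monic.

G = {u - 3*v - 3, v**2 - 2*v - 3}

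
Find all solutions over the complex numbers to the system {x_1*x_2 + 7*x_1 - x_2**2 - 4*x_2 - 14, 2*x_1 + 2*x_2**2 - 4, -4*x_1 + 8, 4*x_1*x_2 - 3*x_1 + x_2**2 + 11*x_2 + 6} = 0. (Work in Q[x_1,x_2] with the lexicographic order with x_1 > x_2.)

Compute a lex Gröbner basis by Buchberger's algorithm.
f_1 = x_1*x_2 + 7*x_1 - x_2**2 - 4*x_2 - 14, LT = x_1*x_2.
f_2 = 2*x_1 + 2*x_2**2 - 4, LT = x_1.
f_3 = -4*x_1 + 8, LT = x_1.
f_4 = 4*x_1*x_2 - 3*x_1 + x_2**2 + 11*x_2 + 6, LT = x_1*x_2.

S(f_1,f_2): lcm = x_1*x_2. S = 7*x_1 - x_2**3 - x_2**2 - 2*x_2 - 14.
  reduce S modulo (f_1, f_2, f_3, f_4):
  remainder -x_2**3 - 8*x_2**2 - 2*x_2 ≠ 0; add h_5 = -x_2**3 - 8*x_2**2 - 2*x_2 to the basis.

S(f_1,f_3): lcm = x_1*x_2. S = 7*x_1 - x_2**2 - 2*x_2 - 14.
  reduce S modulo (f_1, f_2, f_3, f_4, h_5):
  remainder -8*x_2**2 - 2*x_2 ≠ 0; add h_6 = -8*x_2**2 - 2*x_2 to the basis.

S(f_1,f_4): lcm = x_1*x_2. S = 31/4*x_1 - 5/4*x_2**2 - 27/4*x_2 - 31/2.
  reduce S modulo (f_1, f_2, f_3, f_4, h_5, h_6):
  remainder -9/2*x_2 ≠ 0; add h_7 = -9/2*x_2 to the basis.

The other S-polynomials (S(f_2,f_3), S(f_2,f_4), S(f_3,f_4), S(f_1,h_5), S(f_2,h_5), S(f_3,h_5), S(f_4,h_5), S(f_1,h_6), S(f_2,h_6), S(f_3,h_6), S(f_4,h_6), S(h_5,h_6), S(f_1,h_7), S(f_2,h_7), S(f_3,h_7), S(f_4,h_7), S(h_5,h_7), S(h_6,h_7)) all reduce to 0 modulo the current basis, so we have a Gröbner basis.
Inter-reduce: drop elements whose leading term is divisible by another's, tail-reduce, and make monic.
Reduced Gröbner basis: {x_1 - 2, x_2}.

A lex Gröbner basis eliminates variables successively. Here x_2 depends only on x_2, with roots {0}; lifting each root through the earlier basis elements recovers the full solutions.
  x_2 = 0: the earlier basis element becomes x_1 - 2 = 0, giving x_1 = 2 — point (2, 0).
Zero-dimensionality of the ideal guarantees finitely many solutions over ℂ.

{(2, 0)}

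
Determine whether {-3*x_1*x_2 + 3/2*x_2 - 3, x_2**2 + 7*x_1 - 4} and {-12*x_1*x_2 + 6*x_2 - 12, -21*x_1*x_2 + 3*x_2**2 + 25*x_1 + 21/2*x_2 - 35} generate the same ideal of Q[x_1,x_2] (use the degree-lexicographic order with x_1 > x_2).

No, the ideals differ.

Two ideals are equal iff their reduced Gröbner bases coincide (the reduced basis is unique for a fixed ordering).
Buchberger on the first generating set:
f_1 = -3*x_1*x_2 + 3/2*x_2 - 3, LT = x_1*x_2.
f_2 = x_2**2 + 7*x_1 - 4, LT = x_2**2.

S(f_1,f_2): lcm = x_1*x_2**2. S = -7*x_1**2 - 1/2*x_2**2 + 4*x_1 + x_2.
  leading term x_1**2: no divisor's leading term divides it; move -7*x_1**2 to the remainder.
  leading term x_2**2: subtract (-1/2)·f_2 from -1/2*x_2**2 + 4*x_1 + x_2 → 15/2*x_1 + x_2 - 2
  leading term x_1: no divisor's leading term divides it; move 15/2*x_1 to the remainder.
  leading term x_2: no divisor's leading term divides it; move x_2 to the remainder.
  leading term 1: no divisor's leading term divides it; move -2 to the remainder.
  remainder -7*x_1**2 + 15/2*x_1 + x_2 - 2 ≠ 0; add g_3 = -7*x_1**2 + 15/2*x_1 + x_2 - 2 to the basis.

The other S-polynomials (S(f_1,g_3), S(f_2,g_3)) all reduce to 0 modulo the current basis, so we have a Gröbner basis.
Inter-reduce: drop elements whose leading term is divisible by another's, tail-reduce, and make monic.
Reduced Gröbner basis: {x_1**2 - 15/14*x_1 - 1/7*x_2 + 2/7, x_1*x_2 - 1/2*x_2 + 1, x_2**2 + 7*x_1 - 4}.

Buchberger on the second generating set:
h_1 = -12*x_1*x_2 + 6*x_2 - 12, LT = x_1*x_2.
h_2 = -21*x_1*x_2 + 3*x_2**2 + 25*x_1 + 21/2*x_2 - 35, LT = x_1*x_2.

S(h_1,h_2): lcm = x_1*x_2. S = 1/7*x_2**2 + 25/21*x_1 - 2/3.
  leading term x_2**2: no divisor's leading term divides it; move 1/7*x_2**2 to the remainder.
  leading term x_1: no divisor's leading term divides it; move 25/21*x_1 to the remainder.
  leading term 1: no divisor's leading term divides it; move -2/3 to the remainder.
  remainder 1/7*x_2**2 + 25/21*x_1 - 2/3 ≠ 0; add k_3 = 1/7*x_2**2 + 25/21*x_1 - 2/3 to the basis.

S(h_1,k_3): lcm = x_1*x_2**2. S = -25/3*x_1**2 - 1/2*x_2**2 + 14/3*x_1 + x_2.
  leading term x_1**2: no divisor's leading term divides it; move -25/3*x_1**2 to the remainder.
  leading term x_2**2: subtract (-7/2)·k_3 from -1/2*x_2**2 + 14/3*x_1 + x_2 → 53/6*x_1 + x_2 - 7/3
  leading term x_1: no divisor's leading term divides it; move 53/6*x_1 to the remainder.
  leading term x_2: no divisor's leading term divides it; move x_2 to the remainder.
  leading term 1: no divisor's leading term divides it; move -7/3 to the remainder.
  remainder -25/3*x_1**2 + 53/6*x_1 + x_2 - 7/3 ≠ 0; add k_4 = -25/3*x_1**2 + 53/6*x_1 + x_2 - 7/3 to the basis.

The other S-polynomials (S(h_2,k_3), S(h_1,k_4), S(h_2,k_4), S(k_3,k_4)) all reduce to 0 modulo the current basis, so we have a Gröbner basis.
Inter-reduce: drop elements whose leading term is divisible by another's, tail-reduce, and make monic.
Reduced Gröbner basis: {x_1**2 - 53/50*x_1 - 3/25*x_2 + 7/25, x_1*x_2 - 1/2*x_2 + 1, x_2**2 + 25/3*x_1 - 14/3}.

The bases are distinct; the ideals are different.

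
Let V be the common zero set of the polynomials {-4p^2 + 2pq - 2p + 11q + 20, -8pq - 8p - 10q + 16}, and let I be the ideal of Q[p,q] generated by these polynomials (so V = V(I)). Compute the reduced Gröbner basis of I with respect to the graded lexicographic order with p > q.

G = {p^2 + p - 17/8q - 6, pq + p + 5/4q - 2, q^2 - 26/17p + 125/34q + 52/17}

f_1 = -4p^2 + 2pq - 2p + 11q + 20, LT = p^2.
f_2 = -8pq - 8p - 10q + 16, LT = pq.

S(f_1,f_2): lcm = p^2q. S = -1/2pq^2 - p^2 - 3/4pq - 11/4q^2 + 2p - 5q.
  reduce S modulo (f_1, f_2):
  remainder -17/8q^2 + 13/4p - 125/16q - 13/2 ≠ 0; add g_3 = -17/8q^2 + 13/4p - 125/16q - 13/2 to the basis.

The other S-polynomials (S(f_1,g_3), S(f_2,g_3)) all reduce to 0 modulo the current basis, so we have a Gröbner basis.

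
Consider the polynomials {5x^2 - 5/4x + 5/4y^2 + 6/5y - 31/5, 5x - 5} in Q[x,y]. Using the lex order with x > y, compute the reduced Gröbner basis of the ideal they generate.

f_1 = 5x^2 - 5/4x + 5/4y^2 + 6/5y - 31/5, LT = x^2.
f_2 = 5x - 5, LT = x.

S(f_1,f_2): lcm = x^2. S = 3/4x + 1/4y^2 + 6/25y - 31/25.
  leading term x: subtract (3/20)·f_2 from 3/4x + 1/4y^2 + 6/25y - 31/25 → 1/4y^2 + 6/25y - 49/100
  leading term y^2: no divisor's leading term divides it; move 1/4y^2 to the remainder.
  leading term y: no divisor's leading term divides it; move 6/25y to the remainder.
  leading term 1: no divisor's leading term divides it; move -49/100 to the remainder.
  remainder 1/4y^2 + 6/25y - 49/100 ≠ 0; add g_3 = 1/4y^2 + 6/25y - 49/100 to the basis.

S(f_1,g_3): leading monomials are coprime, so the S-polynomial reduces to 0 (Buchberger's first criterion).
S(f_2,g_3): leading monomials are coprime, so the S-polynomial reduces to 0 (Buchberger's first criterion).
Every S-polynomial of the final basis reduces to 0, so we have a Gröbner basis.
Inter-reduce: drop elements whose leading term is divisible by another's, tail-reduce, and make monic.

G = {x - 1, y^2 + 24/25y - 49/25}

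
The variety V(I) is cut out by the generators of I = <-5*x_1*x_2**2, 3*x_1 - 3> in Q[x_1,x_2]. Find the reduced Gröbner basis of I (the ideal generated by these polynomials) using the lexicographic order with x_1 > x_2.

f_1 = -5*x_1*x_2**2, LT = x_1*x_2**2.
f_2 = 3*x_1 - 3, LT = x_1.

S(f_1,f_2): lcm = x_1*x_2**2. S = x_2**2.
  leading term x_2**2: no divisor's leading term divides it; move x_2**2 to the remainder.
  remainder x_2**2 ≠ 0; add g_3 = x_2**2 to the basis.

The other S-polynomials (S(f_1,g_3), S(f_2,g_3)) all reduce to 0 modulo the current basis, so we have a Gröbner basis.
Inter-reduce: drop elements whose leading term is divisible by another's, tail-reduce, and make monic.

G = {x_1 - 1, x_2**2}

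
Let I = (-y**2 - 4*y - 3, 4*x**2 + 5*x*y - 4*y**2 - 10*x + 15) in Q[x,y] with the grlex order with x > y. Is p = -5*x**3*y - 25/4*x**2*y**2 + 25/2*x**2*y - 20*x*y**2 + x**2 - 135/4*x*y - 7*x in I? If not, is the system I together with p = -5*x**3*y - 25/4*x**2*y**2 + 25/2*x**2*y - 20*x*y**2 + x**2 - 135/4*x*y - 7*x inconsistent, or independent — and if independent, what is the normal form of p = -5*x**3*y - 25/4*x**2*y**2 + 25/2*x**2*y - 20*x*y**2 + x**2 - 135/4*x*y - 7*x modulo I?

-5*x**3*y - 25/4*x**2*y**2 + 25/2*x**2*y - 20*x*y**2 + x**2 - 135/4*x*y - 7*x is independent of I; its normal form modulo I is -5/4*x*y - 9/2*x - 4*y - 27/4.

First compute the reduced Gröbner basis of I by Buchberger's algorithm.
f_1 = -y**2 - 4*y - 3, LT = y**2.
f_2 = 4*x**2 + 5*x*y - 4*y**2 - 10*x + 15, LT = x**2.

S(f_1,f_2): leading monomials are coprime, so the S-polynomial reduces to 0 (Buchberger's first criterion).
Every S-polynomial of the final basis reduces to 0, so we have a Gröbner basis.
Inter-reduce: drop elements whose leading term is divisible by another's, tail-reduce, and make monic.
Reduced Gröbner basis: {x**2 + 5/4*x*y - 5/2*x + 4*y + 27/4, y**2 + 4*y + 3}.
Label its elements g_1 = x**2 + 5/4*x*y - 5/2*x + 4*y + 27/4, g_2 = y**2 + 4*y + 3.

Reduce p = -5*x**3*y - 25/4*x**2*y**2 + 25/2*x**2*y - 20*x*y**2 + x**2 - 135/4*x*y - 7*x modulo G:
  leading term x**3*y: subtract (-5*x*y)·g_1 from -5*x**3*y - 25/4*x**2*y**2 + 25/2*x**2*y - 20*x*y**2 + x**2 - 135/4*x*y - 7*x → x**2 - 7*x
  leading term x**2: subtract (1)·g_1 from x**2 - 7*x → -5/4*x*y - 9/2*x - 4*y - 27/4
  leading term x*y: no divisor's leading term divides it; move -5/4*x*y to the remainder.
  leading term x: no divisor's leading term divides it; move -9/2*x to the remainder.
  leading term y: no divisor's leading term divides it; move -4*y to the remainder.
  leading term 1: no divisor's leading term divides it; move -27/4 to the remainder.
  normal form = -5/4*x*y - 9/2*x - 4*y - 27/4.
The normal form is nonzero, so p ∉ I. Since p minus its normal form lies in I, I + (p) = I + (r) where r = -5/4*x*y - 9/2*x - 4*y - 27/4; decide whether this ideal is the whole ring.
Run Buchberger on G together with r (pairs among the g_i already reduce to 0 since G is a Gröbner basis):
g_1 = x**2 + 5/4*x*y - 5/2*x + 4*y + 27/4, LT = x**2.
g_2 = y**2 + 4*y + 3, LT = y**2.
r = -5/4*x*y - 9/2*x - 4*y - 27/4, LT = x*y.

S(g_1,g_2): leading monomials are coprime, so the S-polynomial reduces to 0 (Buchberger's first criterion).
S(g_1,r): lcm = x**2*y. S = 5/4*x*y**2 - 18/5*x**2 - 57/10*x*y + 4*y**2 - 27/5*x + 27/4*y.
  leading term x*y**2: subtract (5/4*x)·g_2 from 5/4*x*y**2 - 18/5*x**2 - 57/10*x*y + 4*y**2 - 27/5*x + 27/4*y → -18/5*x**2 - 107/10*x*y + 4*y**2 - 183/20*x + 27/4*y
  leading term x**2: subtract (-18/5)·g_1 from -18/5*x**2 - 107/10*x*y + 4*y**2 - 183/20*x + 27/4*y → -31/5*x*y + 4*y**2 - 363/20*x + 423/20*y + 243/10
  leading term x*y: subtract (124/25)·r from -31/5*x*y + 4*y**2 - 363/20*x + 423/20*y + 243/10 → 4*y**2 + 417/100*x + 4099/100*y + 2889/50
  leading term y**2: subtract (4)·g_2 from 4*y**2 + 417/100*x + 4099/100*y + 2889/50 → 417/100*x + 2499/100*y + 2289/50
  leading term x: no divisor's leading term divides it; move 417/100*x to the remainder.
  leading term y: no divisor's leading term divides it; move 2499/100*y to the remainder.
  leading term 1: no divisor's leading term divides it; move 2289/50 to the remainder.
  remainder 417/100*x + 2499/100*y + 2289/50 ≠ 0; add m_4 = 417/100*x + 2499/100*y + 2289/50 to the basis.

S(g_2,r): lcm = x*y**2. S = 2/5*x*y - 16/5*y**2 + 3*x - 27/5*y.
  leading term x*y: subtract (-8/25)·r from 2/5*x*y - 16/5*y**2 + 3*x - 27/5*y → -16/5*y**2 + 39/25*x - 167/25*y - 54/25
  leading term y**2: subtract (-16/5)·g_2 from -16/5*y**2 + 39/25*x - 167/25*y - 54/25 → 39/25*x + 153/25*y + 186/25
  leading term x: subtract (52/139)·m_4 from 39/25*x + 153/25*y + 186/25 → -2244/695*y - 6732/695
  leading term y: no divisor's leading term divides it; move -2244/695*y to the remainder.
  leading term 1: no divisor's leading term divides it; move -6732/695 to the remainder.
  remainder -2244/695*y - 6732/695 ≠ 0; add m_5 = -2244/695*y - 6732/695 to the basis.

S(g_1,m_4): lcm = x**2. S = -2637/556*x*y - 3747/278*x + 4*y + 27/4.
  leading term x*y: subtract (2637/695)·r from -2637/556*x*y - 3747/278*x + 4*y + 27/4 → 2499/695*x + 13328/695*y + 22491/695
  leading term x: subtract (16660/19321)·m_4 from 2499/695*x + 13328/695*y + 22491/695 → -45815/19321*y - 137445/19321
  leading term y: subtract (1225/1668)·m_5 from -45815/19321*y - 137445/19321 → 0
  remainder 0.

S(g_2,m_4): leading monomials are coprime, so the S-polynomial reduces to 0 (Buchberger's first criterion).
S(r,m_4): lcm = x*y. S = -833/139*y**2 + 18/5*x - 5406/695*y + 27/5.
  leading term y**2: subtract (-833/139)·g_2 from -833/139*y**2 + 18/5*x - 5406/695*y + 27/5 → 18/5*x + 11254/695*y + 16248/695
  leading term x: subtract (120/139)·m_4 from 18/5*x + 11254/695*y + 16248/695 → -748/139*y - 2244/139
  leading term y: subtract (5/3)·m_5 from -748/139*y - 2244/139 → 0
  remainder 0.

S(g_1,m_5): leading monomials are coprime, so the S-polynomial reduces to 0 (Buchberger's first criterion).
S(g_2,m_5): lcm = y**2. S = y + 3.
  leading term y: subtract (-695/2244)·m_5 from y + 3 → 0
  remainder 0.

S(r,m_5): lcm = x*y. S = 3/5*x + 16/5*y + 27/5.
  leading term x: subtract (20/139)·m_4 from 3/5*x + 16/5*y + 27/5 → -55/139*y - 165/139
  leading term y: subtract (25/204)·m_5 from -55/139*y - 165/139 → 0
  remainder 0.

S(m_4,m_5): leading monomials are coprime, so the S-polynomial reduces to 0 (Buchberger's first criterion).
Every S-polynomial of the final basis reduces to 0, so we have a Gröbner basis.
Inter-reduce: drop elements whose leading term is divisible by another's, tail-reduce, and make monic.
Reduced Gröbner basis: {x - 7, y + 3}.
The reduced Gröbner basis of I + (p) is {x - 7, y + 3} ≠ {1}, a proper ideal, so the enlarged system stays consistent: p is independent of I, with normal form -5/4*x*y - 9/2*x - 4*y - 27/4.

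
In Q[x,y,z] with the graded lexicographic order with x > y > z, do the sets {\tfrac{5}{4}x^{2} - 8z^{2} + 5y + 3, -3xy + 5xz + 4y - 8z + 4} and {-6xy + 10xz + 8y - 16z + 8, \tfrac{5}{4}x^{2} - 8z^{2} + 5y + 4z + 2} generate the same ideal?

Equality of ideals is decidable: compute both reduced Gröbner bases (unique for the ordering) and check whether they agree.
Buchberger on the first generating set:
f_1 = \tfrac{5}{4}x^{2} - 8z^{2} + 5y + 3, LT = x^{2}.
f_2 = -3xy + 5xz + 4y - 8z + 4, LT = xy.

S(f_1,f_2): lcm = x^{2}y. S = \tfrac{5}{3}x^{2}z - \tfrac{32}{5}yz^{2} + \tfrac{4}{3}xy - \tfrac{8}{3}xz + 4y^{2} + \tfrac{4}{3}x + \tfrac{12}{5}y.
  reduce S modulo (f_1, f_2):
  remainder -\tfrac{32}{5}yz^{2} + \tfrac{32}{3}z^{3} - \tfrac{4}{9}xz + 4y^{2} - \tfrac{20}{3}yz + \tfrac{4}{3}x + \tfrac{188}{45}y - \tfrac{68}{9}z + \tfrac{16}{9} ≠ 0; add g_3 = -\tfrac{32}{5}yz^{2} + \tfrac{32}{3}z^{3} - \tfrac{4}{9}xz + 4y^{2} - \tfrac{20}{3}yz + \tfrac{4}{3}x + \tfrac{188}{45}y - \tfrac{68}{9}z + \tfrac{16}{9} to the basis.

The other S-polynomials (S(f_1,g_3), S(f_2,g_3)) all reduce to 0 modulo the current basis, so we have a Gröbner basis.
Inter-reduce: drop elements whose leading term is divisible by another's, tail-reduce, and make monic.
Reduced Gröbner basis: {yz^{2} - \tfrac{5}{3}z^{3} + \tfrac{5}{72}xz - \tfrac{5}{8}y^{2} + \tfrac{25}{24}yz - \tfrac{5}{24}x - \tfrac{47}{72}y + \tfrac{85}{72}z - \tfrac{5}{18}, x^{2} - \tfrac{32}{5}z^{2} + 4y + \tfrac{12}{5}, xy - \tfrac{5}{3}xz - \tfrac{4}{3}y + \tfrac{8}{3}z - \tfrac{4}{3}}.

Buchberger on the second generating set:
h_1 = -6xy + 10xz + 8y - 16z + 8, LT = xy.
h_2 = \tfrac{5}{4}x^{2} - 8z^{2} + 5y + 4z + 2, LT = x^{2}.

S(h_1,h_2): lcm = x^{2}y. S = -\tfrac{5}{3}x^{2}z + \tfrac{32}{5}yz^{2} - \tfrac{4}{3}xy + \tfrac{8}{3}xz - 4y^{2} - \tfrac{16}{5}yz - \tfrac{4}{3}x - \tfrac{8}{5}y.
  reduce S modulo (h_1, h_2):
  remainder \tfrac{32}{5}yz^{2} - \tfrac{32}{3}z^{3} + \tfrac{4}{9}xz - 4y^{2} + \tfrac{52}{15}yz + \tfrac{16}{3}z^{2} - \tfrac{4}{3}x - \tfrac{152}{45}y + \tfrac{56}{9}z - \tfrac{16}{9} ≠ 0; add k_3 = \tfrac{32}{5}yz^{2} - \tfrac{32}{3}z^{3} + \tfrac{4}{9}xz - 4y^{2} + \tfrac{52}{15}yz + \tfrac{16}{3}z^{2} - \tfrac{4}{3}x - \tfrac{152}{45}y + \tfrac{56}{9}z - \tfrac{16}{9} to the basis.

The other S-polynomials (S(h_1,k_3), S(h_2,k_3)) all reduce to 0 modulo the current basis, so we have a Gröbner basis.
Inter-reduce: drop elements whose leading term is divisible by another's, tail-reduce, and make monic.
Reduced Gröbner basis: {yz^{2} - \tfrac{5}{3}z^{3} + \tfrac{5}{72}xz - \tfrac{5}{8}y^{2} + \tfrac{13}{24}yz + \tfrac{5}{6}z^{2} - \tfrac{5}{24}x - \tfrac{19}{36}y + \tfrac{35}{36}z - \tfrac{5}{18}, x^{2} - \tfrac{32}{5}z^{2} + 4y + \tfrac{16}{5}z + \tfrac{8}{5}, xy - \tfrac{5}{3}xz - \tfrac{4}{3}y + \tfrac{8}{3}z - \tfrac{4}{3}}.

These differ, so the ideals are not equal.

No, the ideals differ.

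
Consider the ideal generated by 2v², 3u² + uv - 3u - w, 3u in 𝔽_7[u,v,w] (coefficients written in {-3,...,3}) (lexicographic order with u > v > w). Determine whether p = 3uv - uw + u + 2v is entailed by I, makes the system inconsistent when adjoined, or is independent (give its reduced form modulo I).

3uv - uw + u + 2v is independent of I; its normal form modulo I is 2v.

First compute the reduced Gröbner basis of I by Buchberger's algorithm.
f_1 = 2v², LT = v².
f_2 = 3u² + uv - 3u - w, LT = u².
f_3 = 3u, LT = u.

S(f_2,f_3): lcm = u². S = -2uv - u + 2w.
  leading term uv: subtract (-3v)·f_3 from -2uv - u + 2w → -u + 2w
  leading term u: subtract (2)·f_3 from -u + 2w → 2w
  leading term w: no divisor's leading term divides it; move 2w to the remainder.
  remainder 2w ≠ 0; add h_4 = 2w to the basis.

The other S-polynomials (S(f_1,f_2), S(f_1,f_3), S(f_1,h_4), S(f_2,h_4), S(f_3,h_4)) all reduce to 0 modulo the current basis, so we have a Gröbner basis.
Inter-reduce: drop elements whose leading term is divisible by another's, tail-reduce, and make monic.
Reduced Gröbner basis: {u, v², w}.
Label its elements g_1 = u, g_2 = v², g_3 = w.

Reduce p = 3uv - uw + u + 2v modulo G:
  leading term uv: subtract (3v)·g_1 from 3uv - uw + u + 2v → -uw + u + 2v
  leading term uw: subtract (-w)·g_1 from -uw + u + 2v → u + 2v
  leading term u: subtract (1)·g_1 from u + 2v → 2v
  leading term v: no divisor's leading term divides it; move 2v to the remainder.
  normal form = 2v.
The normal form is nonzero, so p ∉ I. Since p minus its normal form lies in I, I + (p) = I + (r) where r = 2v; decide whether this ideal is the whole ring.
Run Buchberger on G together with r (pairs among the g_i already reduce to 0 since G is a Gröbner basis):
g_1 = u, LT = u.
g_2 = v², LT = v².
g_3 = w, LT = w.
r = 2v, LT = v.

The S-polynomials (S(g_1,g_2), S(g_1,g_3), S(g_1,r), S(g_2,g_3), S(g_2,r), S(g_3,r)) all reduce to 0 modulo the current basis, so we have a Gröbner basis.
Inter-reduce: drop elements whose leading term is divisible by another's, tail-reduce, and make monic.
Reduced Gröbner basis: {u, v, w}.
The reduced Gröbner basis of I + (p) is {u, v, w} ≠ {1}, a proper ideal, so the enlarged system stays consistent: p is independent of I, with normal form 2v.

Ideal membership is decidable via reduction modulo a Gröbner basis.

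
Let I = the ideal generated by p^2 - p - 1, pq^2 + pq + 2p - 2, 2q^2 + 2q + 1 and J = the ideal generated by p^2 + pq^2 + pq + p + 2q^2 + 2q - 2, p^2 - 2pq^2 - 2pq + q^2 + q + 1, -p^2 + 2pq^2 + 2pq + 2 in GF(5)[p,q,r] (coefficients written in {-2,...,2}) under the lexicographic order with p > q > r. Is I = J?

Since reduced Gröbner bases are canonical representatives of ideals under a given ordering, it suffices to compute and compare them.
Buchberger on the first generating set:
f_1 = p^2 - p - 1, LT = p^2.
f_2 = pq^2 + pq + 2p - 2, LT = pq^2.
f_3 = 2q^2 + 2q + 1, LT = q^2.

S(f_1,f_2): lcm = p^2q^2. S = -p^2q - 2p^2 - pq^2 + 2p - q^2.
  reduce S modulo (f_1, f_2, f_3):
  remainder 2p - 1 ≠ 0; add g_4 = 2p - 1 to the basis.

The other S-polynomials (S(f_1,f_3), S(f_2,f_3), S(f_1,g_4), S(f_2,g_4), S(f_3,g_4)) all reduce to 0 modulo the current basis, so we have a Gröbner basis.
Inter-reduce: drop elements whose leading term is divisible by another's, tail-reduce, and make monic.
Reduced Gröbner basis: {p + 2, q^2 + q - 2}.

Buchberger on the second generating set:
h_1 = p^2 + pq^2 + pq + p + 2q^2 + 2q - 2, LT = p^2.
h_2 = p^2 - 2pq^2 - 2pq + q^2 + q + 1, LT = p^2.
h_3 = -p^2 + 2pq^2 + 2pq + 2, LT = p^2.

S(h_1,h_2): lcm = p^2. S = -2pq^2 - 2pq + p + q^2 + q + 2.
  reduce S modulo (h_1, h_2, h_3):
  remainder -2pq^2 - 2pq + p + q^2 + q + 2 ≠ 0; add k_4 = -2pq^2 - 2pq + p + q^2 + q + 2 to the basis.

S(h_1,h_3): lcm = p^2. S = -2pq^2 - 2pq + p + 2q^2 + 2q.
  reduce S modulo (h_1, h_2, h_3, k_4):
  remainder q^2 + q - 2 ≠ 0; add k_5 = q^2 + q - 2 to the basis.

S(k_4,k_5): lcm = pq^2. S = -p + 2q^2 + 2q - 1.
  reduce S modulo (h_1, h_2, h_3, k_4, k_5):
  remainder -p - 2 ≠ 0; add k_6 = -p - 2 to the basis.

The other S-polynomials (S(h_2,h_3), S(h_1,k_4), S(h_2,k_4), S(h_3,k_4), S(h_1,k_5), S(h_2,k_5), S(h_3,k_5), S(h_1,k_6), S(h_2,k_6), S(h_3,k_6), S(k_4,k_6), S(k_5,k_6)) all reduce to 0 modulo the current basis, so we have a Gröbner basis.
Inter-reduce: drop elements whose leading term is divisible by another's, tail-reduce, and make monic.
Reduced Gröbner basis: {p + 2, q^2 + q - 2}.

The two bases agree; hence the ideals are identical.

Yes, the ideals are equal.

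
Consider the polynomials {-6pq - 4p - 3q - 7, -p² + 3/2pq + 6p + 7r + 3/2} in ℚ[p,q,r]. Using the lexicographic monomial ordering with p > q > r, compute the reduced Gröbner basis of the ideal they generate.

G = {p - 9/10q² + 42/5qr - 21/5q + 28/5r - 79/10, q³ - 28/3q²r + 16/3q² - 112/9qr + 112/9q - 112/27r + 193/27}

f_1 = -6pq - 4p - 3q - 7, LT = pq.
f_2 = -p² + 3/2pq + 6p + 7r + 3/2, LT = p².

S(f_1,f_2): lcm = p²q. S = ⅔p² + 3/2pq² + 13/2pq + 7/6p + 7qr + 3/2q.
  leading term p²: subtract (-⅔)·f_2 from ⅔p² + 3/2pq² + 13/2pq + 7/6p + 7qr + 3/2q → 3/2pq² + 15/2pq + 31/6p + 7qr + 3/2q + 14/3r + 1
  leading term pq²: subtract (-¼q)·f_1 from 3/2pq² + 15/2pq + 31/6p + 7qr + 3/2q + 14/3r + 1 → 13/2pq + 31/6p - ¾q² + 7qr - ¼q + 14/3r + 1
  leading term pq: subtract (-13/12)·f_1 from 13/2pq + 31/6p - ¾q² + 7qr - ¼q + 14/3r + 1 → ⅚p - ¾q² + 7qr - 7/2q + 14/3r - 79/12
  leading term p: no divisor's leading term divides it; move ⅚p to the remainder.
  leading term q²: no divisor's leading term divides it; move -¾q² to the remainder.
  leading term qr: no divisor's leading term divides it; move 7qr to the remainder.
  leading term q: no divisor's leading term divides it; move -7/2q to the remainder.
  leading term r: no divisor's leading term divides it; move 14/3r to the remainder.
  leading term 1: no divisor's leading term divides it; move -79/12 to the remainder.
  remainder ⅚p - ¾q² + 7qr - 7/2q + 14/3r - 79/12 ≠ 0; add g_3 = ⅚p - ¾q² + 7qr - 7/2q + 14/3r - 79/12 to the basis.

S(f_1,g_3): lcm = pq. S = ⅔p + 9/10q³ - 42/5q²r + 21/5q² - 28/5qr + 42/5q + 7/6.
  leading term p: subtract (⅘)·g_3 from ⅔p + 9/10q³ - 42/5q²r + 21/5q² - 28/5qr + 42/5q + 7/6 → 9/10q³ - 42/5q²r + 24/5q² - 56/5qr + 56/5q - 56/15r + 193/30
  leading term q³: no divisor's leading term divides it; move 9/10q³ to the remainder.
  leading term q²r: no divisor's leading term divides it; move -42/5q²r to the remainder.
  leading term q²: no divisor's leading term divides it; move 24/5q² to the remainder.
  leading term qr: no divisor's leading term divides it; move -56/5qr to the remainder.
  leading term q: no divisor's leading term divides it; move 56/5q to the remainder.
  leading term r: no divisor's leading term divides it; move -56/15r to the remainder.
  leading term 1: no divisor's leading term divides it; move 193/30 to the remainder.
  remainder 9/10q³ - 42/5q²r + 24/5q² - 56/5qr + 56/5q - 56/15r + 193/30 ≠ 0; add g_4 = 9/10q³ - 42/5q²r + 24/5q² - 56/5qr + 56/5q - 56/15r + 193/30 to the basis.

The other S-polynomials (S(f_2,g_3), S(f_1,g_4), S(f_2,g_4), S(g_3,g_4)) all reduce to 0 modulo the current basis, so we have a Gröbner basis.
Inter-reduce: drop elements whose leading term is divisible by another's, tail-reduce, and make monic.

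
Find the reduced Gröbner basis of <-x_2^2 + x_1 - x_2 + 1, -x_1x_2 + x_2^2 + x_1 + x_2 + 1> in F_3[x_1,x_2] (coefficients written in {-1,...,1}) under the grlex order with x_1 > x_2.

f_1 = -x_2^2 + x_1 - x_2 + 1, LT = x_2^2.
f_2 = -x_1x_2 + x_2^2 + x_1 + x_2 + 1, LT = x_1x_2.

S(f_1,f_2): lcm = x_1x_2^2. S = x_2^3 - x_1^2 - x_1x_2 + x_2^2 - x_1 + x_2.
  leading term x_2^3: subtract (-x_2)·f_1 from x_2^3 - x_1^2 - x_1x_2 + x_2^2 - x_1 + x_2 → -x_1^2 - x_1 - x_2
  leading term x_1^2: no divisor's leading term divides it; move -x_1^2 to the remainder.
  leading term x_1: no divisor's leading term divides it; move -x_1 to the remainder.
  leading term x_2: no divisor's leading term divides it; move -x_2 to the remainder.
  remainder -x_1^2 - x_1 - x_2 ≠ 0; add g_3 = -x_1^2 - x_1 - x_2 to the basis.

The other S-polynomials (S(f_1,g_3), S(f_2,g_3)) all reduce to 0 modulo the current basis, so we have a Gröbner basis.

G = {x_1^2 + x_1 + x_2, x_1x_2 + x_1 + 1, x_2^2 - x_1 + x_2 - 1}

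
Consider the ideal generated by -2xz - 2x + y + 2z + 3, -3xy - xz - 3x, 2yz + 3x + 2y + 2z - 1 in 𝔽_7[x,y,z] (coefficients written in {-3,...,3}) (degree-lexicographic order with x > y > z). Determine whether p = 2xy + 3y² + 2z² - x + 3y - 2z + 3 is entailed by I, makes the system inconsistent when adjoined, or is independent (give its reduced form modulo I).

First compute the reduced Gröbner basis of I by Buchberger's algorithm.
f_1 = -2xz - 2x + y + 2z + 3, LT = xz.
f_2 = -3xy - xz - 3x, LT = xy.
f_3 = 2yz + 3x + 2y + 2z - 1, LT = yz.

S(f_1,f_2): lcm = xyz. S = 2xz² + xy - xz + 3y² - yz + 2y.
  leading term xz²: subtract (-z)·f_1 from 2xz² + xy - xz + 3y² - yz + 2y → xy - 3xz + 3y² + 2z² + 2y + 3z
  leading term xy: subtract (2)·f_2 from xy - 3xz + 3y² + 2z² + 2y + 3z → -xz + 3y² + 2z² - x + 2y + 3z
  leading term xz: subtract (-3)·f_1 from -xz + 3y² + 2z² - x + 2y + 3z → 3y² + 2z² - 2y + 2z + 2
  leading term y²: no divisor's leading term divides it; move 3y² to the remainder.
  leading term z²: no divisor's leading term divides it; move 2z² to the remainder.
  leading term y: no divisor's leading term divides it; move -2y to the remainder.
  leading term z: no divisor's leading term divides it; move 2z to the remainder.
  leading term 1: no divisor's leading term divides it; move 2 to the remainder.
  remainder 3y² + 2z² - 2y + 2z + 2 ≠ 0; add h_4 = 3y² + 2z² - 2y + 2z + 2 to the basis.

S(f_1,f_3): lcm = xyz. S = 2x² - xz + 3y² - yz - 3x + 2y.
  leading term x²: no divisor's leading term divides it; move 2x² to the remainder.
  leading term xz: subtract (-3)·f_1 from -xz + 3y² - yz - 3x + 2y → 3y² - yz - 2x - 2y - z + 2
  leading term y²: subtract (1)·h_4 from 3y² - yz - 2x - 2y - z + 2 → -yz - 2z² - 2x - 3z
  leading term yz: subtract (3)·f_3 from -yz - 2z² - 2x - 3z → -2z² + 3x + y - 2z + 3
  leading term z²: no divisor's leading term divides it; move -2z² to the remainder.
  leading term x: no divisor's leading term divides it; move 3x to the remainder.
  leading term y: no divisor's leading term divides it; move y to the remainder.
  leading term z: no divisor's leading term divides it; move -2z to the remainder.
  leading term 1: no divisor's leading term divides it; move 3 to the remainder.
  remainder 2x² - 2z² + 3x + y - 2z + 3 ≠ 0; add h_5 = 2x² - 2z² + 3x + y - 2z + 3 to the basis.

S(f_3,h_4): lcm = y²z. S = -3z³ - 2xy + y² - 3yz - 3z² + 3y - 3z.
  leading term z³: no divisor's leading term divides it; move -3z³ to the remainder.
  leading term xy: subtract (3)·f_2 from -2xy + y² - 3yz - 3z² + 3y - 3z → 3xz + y² - 3yz - 3z² + 2x + 3y - 3z
  leading term xz: subtract (2)·f_1 from 3xz + y² - 3yz - 3z² + 2x + 3y - 3z → y² - 3yz - 3z² - x + y + 1
  leading term y²: subtract (-2)·h_4 from y² - 3yz - 3z² - x + y + 1 → -3yz + z² - x - 3y - 3z - 2
  leading term yz: subtract (2)·f_3 from -3yz + z² - x - 3y - 3z - 2 → z²
  leading term z²: no divisor's leading term divides it; move z² to the remainder.
  remainder -3z³ + z² ≠ 0; add h_6 = -3z³ + z² to the basis.

The other S-polynomials (S(f_2,f_3), S(f_1,h_4), S(f_2,h_4), S(f_1,h_5), S(f_2,h_5), S(f_3,h_5), S(h_4,h_5), S(f_1,h_6), S(f_2,h_6), S(f_3,h_6), S(h_4,h_6), S(h_5,h_6)) all reduce to 0 modulo the current basis, so we have a Gröbner basis.
Inter-reduce: drop elements whose leading term is divisible by another's, tail-reduce, and make monic.
Reduced Gröbner basis: {z³ + 2z², x² - z² - 2x - 3y - z - 2, xy + 3x - y - 2z - 3, xz + x + 3y - z + 2, y² + 3z² - 3y + 3z + 3, yz - 2x + y + z + 3}.
Label its elements g_1 = z³ + 2z², g_2 = x² - z² - 2x - 3y - z - 2, g_3 = xy + 3x - y - 2z - 3, g_4 = xz + x + 3y - z + 2, g_5 = y² + 3z² - 3y + 3z + 3, g_6 = yz - 2x + y + z + 3.

Reduce p = 2xy + 3y² + 2z² - x + 3y - 2z + 3 modulo G:
  leading term xy: subtract (2)·g_3 from 2xy + 3y² + 2z² - x + 3y - 2z + 3 → 3y² + 2z² - 2y + 2z + 2
  leading term y²: subtract (3)·g_5 from 3y² + 2z² - 2y + 2z + 2 → 0
  normal form = 0.
Since the normal form is 0, p ∈ I.

2xy + 3y² + 2z² - x + 3y - 2z + 3 lies in I (it reduces to 0).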